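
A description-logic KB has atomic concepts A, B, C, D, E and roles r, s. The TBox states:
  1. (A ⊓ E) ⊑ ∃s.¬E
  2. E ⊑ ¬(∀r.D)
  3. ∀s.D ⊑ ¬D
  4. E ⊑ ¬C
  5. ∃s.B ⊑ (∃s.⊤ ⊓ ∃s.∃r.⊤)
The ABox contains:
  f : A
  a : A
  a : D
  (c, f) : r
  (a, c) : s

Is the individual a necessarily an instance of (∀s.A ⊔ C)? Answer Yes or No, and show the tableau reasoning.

1. a : (∀s.A ⊔ C)?  L(a) = {A, D} ∪ {(∃s.¬A ⊓ ¬C)}
   open: L(a) ⊇ {A, D, ¬C, ¬E, ∀s.¬B, …} (+ ∃-successors) — a ∉ (∀s.A ⊔ C) possible
2. Hence a : (∀s.A ⊔ C): not entailed.

No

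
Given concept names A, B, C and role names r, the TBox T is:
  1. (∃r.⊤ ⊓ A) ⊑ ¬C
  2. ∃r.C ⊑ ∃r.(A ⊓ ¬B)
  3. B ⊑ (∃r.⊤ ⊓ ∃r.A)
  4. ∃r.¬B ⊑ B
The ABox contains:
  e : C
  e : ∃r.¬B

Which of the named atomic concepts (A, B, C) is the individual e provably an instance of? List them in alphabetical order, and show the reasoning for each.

{B, C}

1. e : A?  L(e) = {C, ∃r.¬B} ∪ {¬A}
   apply at e: ∃r.¬B⊑B
   open: L(e) ⊇ {B, C, ¬A, ∀r.¬C, ∃r.A, …} (+ ∃-successors) — e ∉ A possible
2. e : B?  L(e) = {C, ∃r.¬B} ∪ {¬B}
   clash {B, ¬B} at e — e ∈ B
3. e : C?  L(e) = {C, ∃r.¬B} ∪ {¬C}
   clash {C, ¬C} at e — e ∈ C
4. Entailed for e: {B, C}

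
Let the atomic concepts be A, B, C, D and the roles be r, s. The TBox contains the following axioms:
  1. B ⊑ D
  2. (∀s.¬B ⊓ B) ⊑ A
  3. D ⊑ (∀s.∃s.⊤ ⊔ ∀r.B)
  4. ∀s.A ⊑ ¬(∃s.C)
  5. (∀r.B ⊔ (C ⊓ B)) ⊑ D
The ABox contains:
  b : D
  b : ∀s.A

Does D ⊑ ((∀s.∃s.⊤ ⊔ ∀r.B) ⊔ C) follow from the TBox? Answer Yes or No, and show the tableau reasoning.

Yes

1. D ⊑ ((∀s.∃s.⊤ ⊔ ∀r.B) ⊔ C)  ⇔  (D ⊓ ((∃s.∀s.⊥ ⊓ ∃r.¬B) ⊓ ¬C)) unsat w.r.t. T
   all branches close; clash {B, ¬B} at an ∃-successor
2. Hence D ⊑ ((∀s.∃s.⊤ ⊔ ∀r.B) ⊔ C): entailed.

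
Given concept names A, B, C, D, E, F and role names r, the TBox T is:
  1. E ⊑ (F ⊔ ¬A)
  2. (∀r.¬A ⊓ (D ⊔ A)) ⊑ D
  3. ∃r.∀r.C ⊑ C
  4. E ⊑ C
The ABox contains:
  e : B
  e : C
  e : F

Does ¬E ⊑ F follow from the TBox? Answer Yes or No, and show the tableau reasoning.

No

1. ¬E ⊑ F  ⇔  (¬E ⊓ ¬F) unsat w.r.t. T
   open: L(x₀) ⊇ {¬E, ¬F, ∀r.∃r.¬C, ∃r.A} (+ ∃-successors)
2. Hence ¬E ⊑ F: not entailed.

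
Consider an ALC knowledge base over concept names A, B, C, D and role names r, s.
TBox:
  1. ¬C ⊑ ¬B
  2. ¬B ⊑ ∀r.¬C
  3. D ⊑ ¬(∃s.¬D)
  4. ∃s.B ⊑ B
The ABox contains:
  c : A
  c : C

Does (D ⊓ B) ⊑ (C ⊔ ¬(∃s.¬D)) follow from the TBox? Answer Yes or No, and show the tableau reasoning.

Yes

1. (D ⊓ B) ⊑ (C ⊔ ¬(∃s.¬D))  ⇔  ((D ⊓ B) ⊓ (¬C ⊓ ∃s.¬D)) unsat w.r.t. T
   all branches close; clash {B, ¬B} at x₀
2. Hence (D ⊓ B) ⊑ (C ⊔ ¬(∃s.¬D)): entailed.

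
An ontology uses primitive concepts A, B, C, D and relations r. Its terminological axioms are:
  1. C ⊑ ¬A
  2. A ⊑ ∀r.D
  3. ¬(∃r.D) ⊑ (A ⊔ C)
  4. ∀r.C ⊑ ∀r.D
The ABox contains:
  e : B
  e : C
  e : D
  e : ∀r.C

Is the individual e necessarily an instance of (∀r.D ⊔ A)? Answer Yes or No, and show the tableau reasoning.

1. e : (∀r.D ⊔ A)?  L(e) = {B, C, D, ∀r.C} ∪ {(∃r.¬D ⊓ ¬A)}
   clash {D, ¬D} at an ∃-successor — e ∈ (∀r.D ⊔ A)
2. Hence e : (∀r.D ⊔ A): entailed.

Yes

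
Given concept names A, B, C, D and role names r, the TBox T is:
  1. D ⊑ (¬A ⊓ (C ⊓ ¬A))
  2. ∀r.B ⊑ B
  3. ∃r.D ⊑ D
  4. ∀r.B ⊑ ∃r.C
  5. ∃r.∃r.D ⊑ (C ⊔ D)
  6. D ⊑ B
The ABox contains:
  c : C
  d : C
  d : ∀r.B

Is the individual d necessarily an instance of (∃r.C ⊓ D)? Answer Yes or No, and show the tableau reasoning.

No

1. d : (∃r.C ⊓ D)?  L(d) = {C, ∀r.B} ∪ {(∀r.¬C ⊔ ¬D)}
   apply at d: ∀r.B⊑B; ∀r.B⊑∃r.C
   open: L(d) ⊇ {B, C, ¬D, ∀r.B, ∀r.¬D, …} (+ ∃-successors) — d ∉ (∃r.C ⊓ D) possible
2. Hence d : (∃r.C ⊓ D): not entailed.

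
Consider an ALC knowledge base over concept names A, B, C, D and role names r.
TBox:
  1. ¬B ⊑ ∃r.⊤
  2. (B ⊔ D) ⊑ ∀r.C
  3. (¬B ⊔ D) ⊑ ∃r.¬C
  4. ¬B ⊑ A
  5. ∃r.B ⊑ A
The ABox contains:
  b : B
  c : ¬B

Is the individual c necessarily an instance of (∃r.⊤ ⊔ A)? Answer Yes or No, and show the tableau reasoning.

1. c : (∃r.⊤ ⊔ A)?  L(c) = {¬B} ∪ {(∀r.⊥ ⊓ ¬A)}
   clash {A, ¬A} at c — c ∈ (∃r.⊤ ⊔ A)
2. Hence c : (∃r.⊤ ⊔ A): entailed.

Yes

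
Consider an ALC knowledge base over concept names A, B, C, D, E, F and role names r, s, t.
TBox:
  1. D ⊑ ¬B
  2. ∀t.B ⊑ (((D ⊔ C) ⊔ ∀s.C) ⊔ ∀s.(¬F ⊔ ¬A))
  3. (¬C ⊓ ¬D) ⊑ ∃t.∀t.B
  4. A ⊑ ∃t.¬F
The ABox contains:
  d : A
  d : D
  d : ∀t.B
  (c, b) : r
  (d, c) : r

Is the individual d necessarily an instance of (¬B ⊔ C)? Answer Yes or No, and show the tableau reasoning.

1. d : (¬B ⊔ C)?  L(d) = {A, D, ∀t.B} ∪ {(B ⊓ ¬C)}
   clash {B, ¬B} at d — d ∈ (¬B ⊔ C)
2. Hence d : (¬B ⊔ C): entailed.

Yes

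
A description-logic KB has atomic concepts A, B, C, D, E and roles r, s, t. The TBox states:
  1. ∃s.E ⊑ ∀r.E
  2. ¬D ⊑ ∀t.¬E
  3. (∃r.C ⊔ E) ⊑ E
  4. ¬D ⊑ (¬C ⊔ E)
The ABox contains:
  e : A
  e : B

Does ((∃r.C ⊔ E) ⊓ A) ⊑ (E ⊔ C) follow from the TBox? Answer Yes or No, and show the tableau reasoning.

Yes

1. ((∃r.C ⊔ E) ⊓ A) ⊑ (E ⊔ C)  ⇔  (((∃r.C ⊔ E) ⊓ A) ⊓ (¬E ⊓ ¬C)) unsat w.r.t. T
   all branches close; clash {E, ¬E} at x₀
2. Hence ((∃r.C ⊔ E) ⊓ A) ⊑ (E ⊔ C): entailed.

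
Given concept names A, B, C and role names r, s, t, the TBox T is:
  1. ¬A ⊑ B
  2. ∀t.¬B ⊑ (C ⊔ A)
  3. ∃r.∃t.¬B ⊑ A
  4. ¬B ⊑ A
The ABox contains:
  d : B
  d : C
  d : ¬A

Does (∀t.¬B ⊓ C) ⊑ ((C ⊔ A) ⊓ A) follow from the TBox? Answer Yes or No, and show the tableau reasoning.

1. (∀t.¬B ⊓ C) ⊑ ((C ⊔ A) ⊓ A)  ⇔  ((∀t.¬B ⊓ C) ⊓ ((¬C ⊓ ¬A) ⊔ ¬A)) unsat w.r.t. T
   apply at x₀: ∀t.¬B⊑(C ⊔ A)
   open: L(x₀) ⊇ {B, C, ¬A, ∀r.∀t.B, ∀t.¬B}
2. Hence (∀t.¬B ⊓ C) ⊑ ((C ⊔ A) ⊓ A): not entailed.

No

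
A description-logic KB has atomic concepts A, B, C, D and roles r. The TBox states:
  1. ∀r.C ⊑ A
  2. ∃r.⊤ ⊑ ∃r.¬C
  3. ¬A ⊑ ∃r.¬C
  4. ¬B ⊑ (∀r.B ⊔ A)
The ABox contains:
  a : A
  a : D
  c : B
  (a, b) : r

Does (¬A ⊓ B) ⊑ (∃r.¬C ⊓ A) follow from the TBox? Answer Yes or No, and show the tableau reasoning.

1. (¬A ⊓ B) ⊑ (∃r.¬C ⊓ A)  ⇔  ((¬A ⊓ B) ⊓ (∀r.C ⊔ ¬A)) unsat w.r.t. T
   apply at x₀: ¬A⊑∃r.¬C
   open: L(x₀) ⊇ {B, ¬A, ∃r.¬C} (+ ∃-successors)
2. Hence (¬A ⊓ B) ⊑ (∃r.¬C ⊓ A): not entailed.

No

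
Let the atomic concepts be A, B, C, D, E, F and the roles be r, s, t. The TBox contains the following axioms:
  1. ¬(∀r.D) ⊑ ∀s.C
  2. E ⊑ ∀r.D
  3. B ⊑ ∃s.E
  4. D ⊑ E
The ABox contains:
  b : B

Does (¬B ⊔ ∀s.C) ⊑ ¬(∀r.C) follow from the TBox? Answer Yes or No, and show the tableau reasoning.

1. (¬B ⊔ ∀s.C) ⊑ ¬(∀r.C)  ⇔  ((¬B ⊔ ∀s.C) ⊓ ∀r.C) unsat w.r.t. T
   open: L(x₀) ⊇ {¬B, ¬D, ¬E, ∀r.C, ∀r.D}
2. Hence (¬B ⊔ ∀s.C) ⊑ ¬(∀r.C): not entailed.

No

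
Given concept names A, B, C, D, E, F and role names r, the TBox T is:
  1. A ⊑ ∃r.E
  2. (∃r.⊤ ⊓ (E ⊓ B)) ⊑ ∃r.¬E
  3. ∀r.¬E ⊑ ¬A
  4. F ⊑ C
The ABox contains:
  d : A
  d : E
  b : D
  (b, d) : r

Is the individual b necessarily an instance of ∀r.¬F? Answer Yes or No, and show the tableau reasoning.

1. b : ∀r.¬F?  L(b) = {D} ∪ {∃r.F}
   open: L(b) ⊇ {D, ¬A, ¬E, ¬F, ∃r.F} (+ ∃-successors) — b ∉ ∀r.¬F possible
2. Hence b : ∀r.¬F: not entailed.

No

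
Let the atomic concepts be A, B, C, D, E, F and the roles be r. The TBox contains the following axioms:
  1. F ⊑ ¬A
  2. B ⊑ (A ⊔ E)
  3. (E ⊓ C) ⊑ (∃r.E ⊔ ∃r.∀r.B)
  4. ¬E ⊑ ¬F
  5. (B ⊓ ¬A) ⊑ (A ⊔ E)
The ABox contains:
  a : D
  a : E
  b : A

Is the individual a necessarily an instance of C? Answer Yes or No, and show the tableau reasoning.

1. a : C?  L(a) = {D, E} ∪ {¬C}
   open: L(a) ⊇ {D, E, ¬B, ¬C, ¬F} — a ∉ C possible
2. Hence a : C: not entailed.

No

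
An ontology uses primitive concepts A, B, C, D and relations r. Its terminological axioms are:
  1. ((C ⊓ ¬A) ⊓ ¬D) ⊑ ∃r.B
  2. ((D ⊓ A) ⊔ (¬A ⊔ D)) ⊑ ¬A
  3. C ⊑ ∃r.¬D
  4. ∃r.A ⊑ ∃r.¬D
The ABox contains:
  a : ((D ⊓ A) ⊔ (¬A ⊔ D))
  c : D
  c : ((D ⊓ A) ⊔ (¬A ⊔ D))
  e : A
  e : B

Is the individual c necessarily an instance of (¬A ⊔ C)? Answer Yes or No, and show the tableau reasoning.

1. c : (¬A ⊔ C)?  L(c) = {D, ((D ⊓ A) ⊔ (¬A ⊔ D))} ∪ {(A ⊓ ¬C)}
   clash {A, ¬A} at c — c ∈ (¬A ⊔ C)
2. Hence c : (¬A ⊔ C): entailed.

Yes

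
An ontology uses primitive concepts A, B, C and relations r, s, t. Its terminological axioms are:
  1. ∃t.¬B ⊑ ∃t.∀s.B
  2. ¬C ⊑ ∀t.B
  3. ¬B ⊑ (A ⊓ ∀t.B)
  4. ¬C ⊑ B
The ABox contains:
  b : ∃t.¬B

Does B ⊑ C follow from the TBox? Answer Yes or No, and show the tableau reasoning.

No

1. B ⊑ C  ⇔  (B ⊓ ¬C) unsat w.r.t. T
   apply at x₀: ¬C⊑∀t.B
   open: L(x₀) ⊇ {B, ¬C, ∀t.B}
2. Hence B ⊑ C: not entailed.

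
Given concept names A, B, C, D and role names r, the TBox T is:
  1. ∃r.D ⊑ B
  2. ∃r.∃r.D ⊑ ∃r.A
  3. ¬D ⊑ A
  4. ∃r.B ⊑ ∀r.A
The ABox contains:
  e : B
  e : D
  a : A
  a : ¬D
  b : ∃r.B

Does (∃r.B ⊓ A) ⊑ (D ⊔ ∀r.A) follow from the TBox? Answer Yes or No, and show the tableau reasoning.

1. (∃r.B ⊓ A) ⊑ (D ⊔ ∀r.A)  ⇔  ((∃r.B ⊓ A) ⊓ (¬D ⊓ ∃r.¬A)) unsat w.r.t. T
   all branches close; clash {A, ¬A} at an ∃-successor
2. Hence (∃r.B ⊓ A) ⊑ (D ⊔ ∀r.A): entailed.

Yes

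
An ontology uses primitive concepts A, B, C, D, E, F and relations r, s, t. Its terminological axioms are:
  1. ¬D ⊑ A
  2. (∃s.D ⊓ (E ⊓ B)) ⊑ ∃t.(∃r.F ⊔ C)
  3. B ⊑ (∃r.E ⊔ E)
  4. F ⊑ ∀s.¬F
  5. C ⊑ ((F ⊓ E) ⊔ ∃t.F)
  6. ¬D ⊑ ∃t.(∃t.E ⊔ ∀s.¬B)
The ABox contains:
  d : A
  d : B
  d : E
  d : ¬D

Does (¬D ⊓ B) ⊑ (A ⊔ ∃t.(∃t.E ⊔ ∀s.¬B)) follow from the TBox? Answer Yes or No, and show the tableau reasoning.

1. (¬D ⊓ B) ⊑ (A ⊔ ∃t.(∃t.E ⊔ ∀s.¬B))  ⇔  ((¬D ⊓ B) ⊓ (¬A ⊓ ∀t.(∀t.¬E ⊓ ∃s.B))) unsat w.r.t. T
   all branches close; clash {A, ¬A} at x₀
2. Hence (¬D ⊓ B) ⊑ (A ⊔ ∃t.(∃t.E ⊔ ∀s.¬B)): entailed.

Yes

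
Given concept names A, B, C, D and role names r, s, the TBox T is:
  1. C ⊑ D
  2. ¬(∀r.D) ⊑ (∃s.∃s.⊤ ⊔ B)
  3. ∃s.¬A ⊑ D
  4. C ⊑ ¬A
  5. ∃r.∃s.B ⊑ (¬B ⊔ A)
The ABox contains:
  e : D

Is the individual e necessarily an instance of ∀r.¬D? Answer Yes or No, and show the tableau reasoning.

1. e : ∀r.¬D?  L(e) = {D} ∪ {∃r.D}
   open: L(e) ⊇ {D, ¬C, ∀r.D, ∀r.∀s.¬B, ∃r.D} (+ ∃-successors) — e ∉ ∀r.¬D possible
2. Hence e : ∀r.¬D: not entailed.

No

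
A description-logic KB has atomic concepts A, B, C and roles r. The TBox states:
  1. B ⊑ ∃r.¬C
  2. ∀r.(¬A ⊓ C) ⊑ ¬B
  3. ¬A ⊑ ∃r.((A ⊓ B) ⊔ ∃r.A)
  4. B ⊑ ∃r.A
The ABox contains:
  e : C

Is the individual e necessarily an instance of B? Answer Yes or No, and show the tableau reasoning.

1. e : B?  L(e) = {C} ∪ {¬B}
   open: L(e) ⊇ {A, C, ¬B} — e ∉ B possible
2. Hence e : B: not entailed.

No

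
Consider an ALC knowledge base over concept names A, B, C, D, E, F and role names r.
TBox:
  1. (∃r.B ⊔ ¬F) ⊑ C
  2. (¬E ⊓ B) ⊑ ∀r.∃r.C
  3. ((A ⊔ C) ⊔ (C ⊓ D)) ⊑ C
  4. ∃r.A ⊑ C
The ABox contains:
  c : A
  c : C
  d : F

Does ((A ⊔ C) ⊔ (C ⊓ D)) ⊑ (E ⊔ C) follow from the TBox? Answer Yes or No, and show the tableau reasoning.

1. ((A ⊔ C) ⊔ (C ⊓ D)) ⊑ (E ⊔ C)  ⇔  (((A ⊔ C) ⊔ (C ⊓ D)) ⊓ (¬E ⊓ ¬C)) unsat w.r.t. T
   all branches close; clash {C, ¬C} at x₀
2. Hence ((A ⊔ C) ⊔ (C ⊓ D)) ⊑ (E ⊔ C): entailed.

Yes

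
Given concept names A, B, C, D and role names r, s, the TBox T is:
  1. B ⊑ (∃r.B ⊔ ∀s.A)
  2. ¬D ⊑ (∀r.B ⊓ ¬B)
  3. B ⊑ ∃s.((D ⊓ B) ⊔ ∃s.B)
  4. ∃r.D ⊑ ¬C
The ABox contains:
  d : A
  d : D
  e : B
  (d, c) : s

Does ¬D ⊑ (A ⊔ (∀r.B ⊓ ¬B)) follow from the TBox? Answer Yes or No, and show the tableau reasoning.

1. ¬D ⊑ (A ⊔ (∀r.B ⊓ ¬B))  ⇔  (¬D ⊓ (¬A ⊓ (∃r.¬B ⊔ B))) unsat w.r.t. T
   all branches close; clash {B, ¬B} at x₀
2. Hence ¬D ⊑ (A ⊔ (∀r.B ⊓ ¬B)): entailed.

Yes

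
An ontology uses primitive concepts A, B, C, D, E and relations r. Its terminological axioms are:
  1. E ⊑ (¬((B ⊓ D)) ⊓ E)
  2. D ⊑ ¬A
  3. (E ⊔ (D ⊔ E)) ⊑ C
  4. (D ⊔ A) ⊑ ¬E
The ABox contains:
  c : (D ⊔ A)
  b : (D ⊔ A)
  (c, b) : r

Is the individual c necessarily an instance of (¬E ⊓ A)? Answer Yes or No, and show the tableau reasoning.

1. c : (¬E ⊓ A)?  L(c) = {(D ⊔ A)} ∪ {(E ⊔ ¬A)}
   apply at c: (D ⊔ A)⊑¬E
   open: L(c) ⊇ {C, D, ¬A, ¬E} — c ∉ (¬E ⊓ A) possible
2. Hence c : (¬E ⊓ A): not entailed.

No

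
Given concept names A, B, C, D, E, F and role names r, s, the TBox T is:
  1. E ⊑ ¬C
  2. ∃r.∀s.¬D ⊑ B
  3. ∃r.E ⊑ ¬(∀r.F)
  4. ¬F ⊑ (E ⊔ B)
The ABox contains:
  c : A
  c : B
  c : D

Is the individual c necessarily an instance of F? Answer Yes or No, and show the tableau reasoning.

1. c : F?  L(c) = {A, B, D} ∪ {¬F}
   apply at c: ¬F⊑(E ⊔ B)
   open: L(c) ⊇ {A, B, D, ¬E, ¬F, …} — c ∉ F possible
2. Hence c : F: not entailed.

No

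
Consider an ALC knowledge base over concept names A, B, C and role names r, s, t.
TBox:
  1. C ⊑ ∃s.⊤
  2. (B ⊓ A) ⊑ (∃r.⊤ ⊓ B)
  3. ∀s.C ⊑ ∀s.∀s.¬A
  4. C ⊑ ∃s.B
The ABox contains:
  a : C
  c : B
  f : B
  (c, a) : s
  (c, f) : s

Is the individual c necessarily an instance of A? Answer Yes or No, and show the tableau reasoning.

1. c : A?  L(c) = {B} ∪ {¬A}
   open: L(c) ⊇ {B, ¬A, ¬C, ∃s.¬C} (+ ∃-successors) — c ∉ A possible
2. Hence c : A: not entailed.

No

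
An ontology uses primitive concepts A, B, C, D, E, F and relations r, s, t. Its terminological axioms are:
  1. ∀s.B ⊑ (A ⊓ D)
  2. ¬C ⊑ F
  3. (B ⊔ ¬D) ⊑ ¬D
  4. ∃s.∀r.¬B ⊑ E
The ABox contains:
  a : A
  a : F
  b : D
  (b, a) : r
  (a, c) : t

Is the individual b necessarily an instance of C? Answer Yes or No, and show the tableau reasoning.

1. b : C?  L(b) = {D} ∪ {¬C}
   apply at b: ¬C⊑F
   open: L(b) ⊇ {D, F, ¬B, ¬C, ∀s.∃r.B, …} (+ ∃-successors) — b ∉ C possible
2. Hence b : C: not entailed.

No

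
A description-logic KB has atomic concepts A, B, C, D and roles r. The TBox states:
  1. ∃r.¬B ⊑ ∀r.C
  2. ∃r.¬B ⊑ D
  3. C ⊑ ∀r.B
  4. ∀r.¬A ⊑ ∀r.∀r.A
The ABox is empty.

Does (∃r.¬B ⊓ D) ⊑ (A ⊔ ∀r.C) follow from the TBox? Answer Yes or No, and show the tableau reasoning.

Yes

1. (∃r.¬B ⊓ D) ⊑ (A ⊔ ∀r.C)  ⇔  ((∃r.¬B ⊓ D) ⊓ (¬A ⊓ ∃r.¬C)) unsat w.r.t. T
   all branches close; clash {B, ¬B} at an ∃-successor
2. Hence (∃r.¬B ⊓ D) ⊑ (A ⊔ ∀r.C): entailed.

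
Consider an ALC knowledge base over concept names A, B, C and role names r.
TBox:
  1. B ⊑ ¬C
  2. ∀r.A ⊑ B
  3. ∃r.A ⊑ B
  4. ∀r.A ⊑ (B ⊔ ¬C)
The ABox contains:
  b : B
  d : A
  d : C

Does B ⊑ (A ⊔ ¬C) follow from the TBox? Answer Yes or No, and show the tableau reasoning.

1. B ⊑ (A ⊔ ¬C)  ⇔  (B ⊓ (¬A ⊓ C)) unsat w.r.t. T
   all branches close; clash {C, ¬C} at x₀
2. Hence B ⊑ (A ⊔ ¬C): entailed.

Yes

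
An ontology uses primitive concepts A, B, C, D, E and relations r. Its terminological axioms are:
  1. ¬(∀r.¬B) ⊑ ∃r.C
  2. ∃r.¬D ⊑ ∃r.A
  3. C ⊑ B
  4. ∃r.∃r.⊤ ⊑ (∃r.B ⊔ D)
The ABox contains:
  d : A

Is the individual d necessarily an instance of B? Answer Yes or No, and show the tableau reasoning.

No

1. d : B?  L(d) = {A} ∪ {¬B}
   open: L(d) ⊇ {A, ¬B, ¬C, ∀r.D, ∀r.¬B, …} — d ∉ B possible
2. Hence d : B: not entailed.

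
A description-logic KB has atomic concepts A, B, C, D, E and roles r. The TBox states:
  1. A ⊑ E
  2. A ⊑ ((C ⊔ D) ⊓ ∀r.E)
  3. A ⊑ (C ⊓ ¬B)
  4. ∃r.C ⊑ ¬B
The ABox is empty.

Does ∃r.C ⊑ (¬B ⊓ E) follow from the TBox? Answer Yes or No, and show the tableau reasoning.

No

1. ∃r.C ⊑ (¬B ⊓ E)  ⇔  (∃r.C ⊓ (B ⊔ ¬E)) unsat w.r.t. T
   apply at x₀: ∃r.C⊑¬B
   open: L(x₀) ⊇ {¬A, ¬B, ¬E, ∃r.C} (+ ∃-successors)
2. Hence ∃r.C ⊑ (¬B ⊓ E): not entailed.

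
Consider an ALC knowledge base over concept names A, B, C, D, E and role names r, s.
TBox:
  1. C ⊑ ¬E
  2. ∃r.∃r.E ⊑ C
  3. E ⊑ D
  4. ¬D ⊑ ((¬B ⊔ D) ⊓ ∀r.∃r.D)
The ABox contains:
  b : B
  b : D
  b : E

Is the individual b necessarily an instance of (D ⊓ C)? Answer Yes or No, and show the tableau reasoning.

No

1. b : (D ⊓ C)?  L(b) = {B, D, E} ∪ {(¬D ⊔ ¬C)}
   open: L(b) ⊇ {B, D, E, ¬C, ∀r.∀r.¬E} — b ∉ (D ⊓ C) possible
2. Hence b : (D ⊓ C): not entailed.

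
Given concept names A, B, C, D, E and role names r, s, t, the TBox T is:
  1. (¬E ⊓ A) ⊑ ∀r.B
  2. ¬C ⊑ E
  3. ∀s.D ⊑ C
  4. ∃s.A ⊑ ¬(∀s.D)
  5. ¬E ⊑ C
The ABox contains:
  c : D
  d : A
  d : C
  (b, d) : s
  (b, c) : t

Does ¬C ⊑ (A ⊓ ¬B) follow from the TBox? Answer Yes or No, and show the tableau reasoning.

No

1. ¬C ⊑ (A ⊓ ¬B)  ⇔  (¬C ⊓ (¬A ⊔ B)) unsat w.r.t. T
   apply at x₀: ¬C⊑E
   open: L(x₀) ⊇ {E, ¬A, ¬C, ∀s.¬A, ∃s.¬D} (+ ∃-successors)
2. Hence ¬C ⊑ (A ⊓ ¬B): not entailed.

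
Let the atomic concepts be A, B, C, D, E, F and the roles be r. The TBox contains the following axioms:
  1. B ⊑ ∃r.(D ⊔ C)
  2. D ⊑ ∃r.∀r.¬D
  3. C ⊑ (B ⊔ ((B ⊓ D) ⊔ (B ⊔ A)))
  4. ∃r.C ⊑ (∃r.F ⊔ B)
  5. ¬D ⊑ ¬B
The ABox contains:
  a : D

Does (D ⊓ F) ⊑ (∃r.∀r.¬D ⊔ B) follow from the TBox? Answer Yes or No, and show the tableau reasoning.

1. (D ⊓ F) ⊑ (∃r.∀r.¬D ⊔ B)  ⇔  ((D ⊓ F) ⊓ (∀r.∃r.D ⊓ ¬B)) unsat w.r.t. T
   all branches close; clash {B, ¬B} at x₀
2. Hence (D ⊓ F) ⊑ (∃r.∀r.¬D ⊔ B): entailed.

Yes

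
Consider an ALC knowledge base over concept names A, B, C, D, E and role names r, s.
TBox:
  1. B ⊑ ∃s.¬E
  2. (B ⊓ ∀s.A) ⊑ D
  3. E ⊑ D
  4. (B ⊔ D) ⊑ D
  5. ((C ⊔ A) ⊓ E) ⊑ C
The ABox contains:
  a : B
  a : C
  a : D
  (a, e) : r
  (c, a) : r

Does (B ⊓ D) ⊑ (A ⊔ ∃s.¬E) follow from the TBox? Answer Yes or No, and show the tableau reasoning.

Yes

1. (B ⊓ D) ⊑ (A ⊔ ∃s.¬E)  ⇔  ((B ⊓ D) ⊓ (¬A ⊓ ∀s.E)) unsat w.r.t. T
   all branches close; clash {E, ¬E} at an ∃-successor
2. Hence (B ⊓ D) ⊑ (A ⊔ ∃s.¬E): entailed.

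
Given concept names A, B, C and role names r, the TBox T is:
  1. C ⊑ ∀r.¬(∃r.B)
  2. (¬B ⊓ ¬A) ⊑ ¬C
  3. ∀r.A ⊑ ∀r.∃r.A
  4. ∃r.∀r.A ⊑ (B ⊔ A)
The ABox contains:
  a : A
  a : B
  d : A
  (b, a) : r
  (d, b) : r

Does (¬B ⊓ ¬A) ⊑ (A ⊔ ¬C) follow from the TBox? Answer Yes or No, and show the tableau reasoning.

Yes

1. (¬B ⊓ ¬A) ⊑ (A ⊔ ¬C)  ⇔  ((¬B ⊓ ¬A) ⊓ (¬A ⊓ C)) unsat w.r.t. T
   all branches close; clash {C, ¬C} at x₀
2. Hence (¬B ⊓ ¬A) ⊑ (A ⊔ ¬C): entailed.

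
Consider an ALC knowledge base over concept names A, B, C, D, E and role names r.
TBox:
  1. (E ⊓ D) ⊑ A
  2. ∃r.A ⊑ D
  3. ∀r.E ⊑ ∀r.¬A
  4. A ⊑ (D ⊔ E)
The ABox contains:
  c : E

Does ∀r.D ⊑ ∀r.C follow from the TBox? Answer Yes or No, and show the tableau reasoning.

No

1. ∀r.D ⊑ ∀r.C  ⇔  (∀r.D ⊓ ∃r.¬C) unsat w.r.t. T
   open: L(x₀) ⊇ {¬A, ¬E, ∀r.D, ∀r.¬A, ∃r.¬C} (+ ∃-successors)
2. Hence ∀r.D ⊑ ∀r.C: not entailed.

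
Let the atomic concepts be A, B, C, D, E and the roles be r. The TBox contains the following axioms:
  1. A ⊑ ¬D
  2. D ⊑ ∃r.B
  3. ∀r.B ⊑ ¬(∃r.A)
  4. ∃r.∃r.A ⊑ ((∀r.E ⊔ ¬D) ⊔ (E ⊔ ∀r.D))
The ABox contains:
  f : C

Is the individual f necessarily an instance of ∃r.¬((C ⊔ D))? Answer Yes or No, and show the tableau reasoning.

1. f : ∃r.¬((C ⊔ D))?  L(f) = {C} ∪ {∀r.(C ⊔ D)}
   open: L(f) ⊇ {C, ¬A, ¬D, ∀r.(C ⊔ D), ∀r.∀r.¬A, …} (+ ∃-successors) — f ∉ ∃r.¬((C ⊔ D)) possible
2. Hence f : ∃r.¬((C ⊔ D)): not entailed.

No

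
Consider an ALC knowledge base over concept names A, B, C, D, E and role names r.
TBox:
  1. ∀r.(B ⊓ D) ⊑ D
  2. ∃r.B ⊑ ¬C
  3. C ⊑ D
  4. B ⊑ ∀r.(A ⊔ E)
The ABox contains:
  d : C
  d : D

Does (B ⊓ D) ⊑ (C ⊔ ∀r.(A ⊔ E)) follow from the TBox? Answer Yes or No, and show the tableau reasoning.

1. (B ⊓ D) ⊑ (C ⊔ ∀r.(A ⊔ E))  ⇔  ((B ⊓ D) ⊓ (¬C ⊓ ∃r.(¬A ⊓ ¬E))) unsat w.r.t. T
   all branches close; clash {E, ¬E} at an ∃-successor
2. Hence (B ⊓ D) ⊑ (C ⊔ ∀r.(A ⊔ E)): entailed.

Yes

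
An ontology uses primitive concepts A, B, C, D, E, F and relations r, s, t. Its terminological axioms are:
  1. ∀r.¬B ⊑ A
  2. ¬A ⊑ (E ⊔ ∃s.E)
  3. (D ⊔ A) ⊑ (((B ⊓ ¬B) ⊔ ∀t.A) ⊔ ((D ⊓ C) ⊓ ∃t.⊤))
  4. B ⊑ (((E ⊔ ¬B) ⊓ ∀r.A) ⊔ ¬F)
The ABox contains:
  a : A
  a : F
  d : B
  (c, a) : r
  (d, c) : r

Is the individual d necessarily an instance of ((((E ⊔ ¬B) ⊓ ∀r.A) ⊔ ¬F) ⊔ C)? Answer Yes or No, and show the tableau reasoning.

Yes

1. d : ((((E ⊔ ¬B) ⊓ ∀r.A) ⊔ ¬F) ⊔ C)?  L(d) = {B} ∪ {((((¬E ⊓ B) ⊔ ∃r.¬A) ⊓ F) ⊓ ¬C)}
   clash {C, ¬C} at d — d ∈ ((((E ⊔ ¬B) ⊓ ∀r.A) ⊔ ¬F) ⊔ C)
2. Hence d : ((((E ⊔ ¬B) ⊓ ∀r.A) ⊔ ¬F) ⊔ C): entailed.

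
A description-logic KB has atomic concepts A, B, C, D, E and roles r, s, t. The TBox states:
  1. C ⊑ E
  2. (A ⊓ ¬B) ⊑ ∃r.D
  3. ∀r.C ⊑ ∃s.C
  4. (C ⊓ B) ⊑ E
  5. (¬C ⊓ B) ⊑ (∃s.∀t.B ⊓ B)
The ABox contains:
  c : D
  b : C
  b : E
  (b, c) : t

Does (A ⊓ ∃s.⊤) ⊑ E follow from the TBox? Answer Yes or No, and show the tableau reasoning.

No

1. (A ⊓ ∃s.⊤) ⊑ E  ⇔  ((A ⊓ ∃s.⊤) ⊓ ¬E) unsat w.r.t. T
   open: L(x₀) ⊇ {A, B, ¬C, ¬E, ∃r.¬C, …} (+ ∃-successors)
2. Hence (A ⊓ ∃s.⊤) ⊑ E: not entailed.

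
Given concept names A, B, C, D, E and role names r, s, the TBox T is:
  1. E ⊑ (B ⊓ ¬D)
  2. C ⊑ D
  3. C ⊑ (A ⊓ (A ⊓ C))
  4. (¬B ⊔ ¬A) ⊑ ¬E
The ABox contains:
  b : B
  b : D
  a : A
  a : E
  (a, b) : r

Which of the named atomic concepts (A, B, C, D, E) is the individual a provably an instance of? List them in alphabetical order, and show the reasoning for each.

{A, B, E}

1. a : A?  L(a) = {A, E} ∪ {¬A}
   clash {A, ¬A} at a — a ∈ A
2. a : B?  L(a) = {A, E} ∪ {¬B}
   clash {E, ¬E} at a — a ∈ B
3. a : C?  L(a) = {A, E} ∪ {¬C}
   apply at a: E⊑(B ⊓ ¬D)
   open: L(a) ⊇ {A, B, E, ¬C, ¬D} — a ∉ C possible
4. a : D?  L(a) = {A, E} ∪ {¬D}
   apply at a: E⊑(B ⊓ ¬D)
   open: L(a) ⊇ {A, B, E, ¬C, ¬D} — a ∉ D possible
5. a : E?  L(a) = {A, E} ∪ {¬E}
   clash {E, ¬E} at a — a ∈ E
6. Entailed for a: {A, B, E}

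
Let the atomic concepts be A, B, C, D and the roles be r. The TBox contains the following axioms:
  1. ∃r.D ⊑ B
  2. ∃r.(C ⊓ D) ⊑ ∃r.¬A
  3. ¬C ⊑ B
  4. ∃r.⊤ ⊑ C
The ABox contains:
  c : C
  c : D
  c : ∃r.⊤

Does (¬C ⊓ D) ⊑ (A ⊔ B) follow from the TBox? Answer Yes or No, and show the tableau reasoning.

1. (¬C ⊓ D) ⊑ (A ⊔ B)  ⇔  ((¬C ⊓ D) ⊓ (¬A ⊓ ¬B)) unsat w.r.t. T
   all branches close; clash {B, ¬B} at x₀
2. Hence (¬C ⊓ D) ⊑ (A ⊔ B): entailed.

Yes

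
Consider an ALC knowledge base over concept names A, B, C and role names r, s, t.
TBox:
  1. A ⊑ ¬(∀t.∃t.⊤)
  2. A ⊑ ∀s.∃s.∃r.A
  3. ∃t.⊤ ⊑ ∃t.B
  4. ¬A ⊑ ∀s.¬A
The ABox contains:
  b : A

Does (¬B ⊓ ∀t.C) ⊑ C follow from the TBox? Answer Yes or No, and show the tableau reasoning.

1. (¬B ⊓ ∀t.C) ⊑ C  ⇔  ((¬B ⊓ ∀t.C) ⊓ ¬C) unsat w.r.t. T
   open: L(x₀) ⊇ {¬A, ¬B, ¬C, ∀s.¬A, ∀t.C, …}
2. Hence (¬B ⊓ ∀t.C) ⊑ C: not entailed.

No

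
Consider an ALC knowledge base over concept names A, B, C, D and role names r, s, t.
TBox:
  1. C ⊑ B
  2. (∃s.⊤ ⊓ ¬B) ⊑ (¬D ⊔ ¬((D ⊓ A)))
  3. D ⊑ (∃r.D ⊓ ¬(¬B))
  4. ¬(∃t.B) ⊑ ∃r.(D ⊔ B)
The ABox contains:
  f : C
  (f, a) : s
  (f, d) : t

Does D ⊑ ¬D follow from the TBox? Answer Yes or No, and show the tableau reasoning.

1. D ⊑ ¬D  ⇔  (D ⊓ D) unsat w.r.t. T
   apply at x₀: D⊑(∃r.D ⊓ ¬(¬B))
   open: L(x₀) ⊇ {B, D, ¬C, ∃r.D, ∃t.B} (+ ∃-successors)
2. Hence D ⊑ ¬D: not entailed.

No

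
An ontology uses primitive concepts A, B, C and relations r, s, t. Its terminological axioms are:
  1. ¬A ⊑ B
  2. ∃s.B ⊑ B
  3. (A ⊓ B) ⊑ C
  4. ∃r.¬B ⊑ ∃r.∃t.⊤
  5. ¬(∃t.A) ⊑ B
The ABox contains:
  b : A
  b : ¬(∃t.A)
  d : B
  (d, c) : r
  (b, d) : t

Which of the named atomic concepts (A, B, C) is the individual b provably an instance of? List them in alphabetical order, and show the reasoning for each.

{A, B, C}

1. b : A?  L(b) = {A, ¬(∃t.A)} ∪ {¬A}
   clash {A, ¬A} at b — b ∈ A
2. b : B?  L(b) = {A, ¬(∃t.A)} ∪ {¬B}
   clash {B, ¬B} at b — b ∈ B
3. b : C?  L(b) = {A, ¬(∃t.A)} ∪ {¬C}
   clash {C, ¬C} at b — b ∈ C
4. Entailed for b: {A, B, C}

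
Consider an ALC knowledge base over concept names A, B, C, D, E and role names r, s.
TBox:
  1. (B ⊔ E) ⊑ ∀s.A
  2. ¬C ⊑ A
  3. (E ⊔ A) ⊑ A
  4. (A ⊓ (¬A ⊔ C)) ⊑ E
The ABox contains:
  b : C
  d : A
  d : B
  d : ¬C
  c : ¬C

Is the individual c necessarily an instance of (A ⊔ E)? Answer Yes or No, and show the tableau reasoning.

1. c : (A ⊔ E)?  L(c) = {¬C} ∪ {(¬A ⊓ ¬E)}
   clash {A, ¬A} at c — c ∈ (A ⊔ E)
2. Hence c : (A ⊔ E): entailed.

Yes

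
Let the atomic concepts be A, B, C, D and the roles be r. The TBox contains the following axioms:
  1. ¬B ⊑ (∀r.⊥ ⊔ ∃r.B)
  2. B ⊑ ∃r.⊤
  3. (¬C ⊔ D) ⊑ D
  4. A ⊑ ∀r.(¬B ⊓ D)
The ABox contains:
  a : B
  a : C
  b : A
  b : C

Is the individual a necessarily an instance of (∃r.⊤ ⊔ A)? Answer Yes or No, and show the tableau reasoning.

Yes

1. a : (∃r.⊤ ⊔ A)?  L(a) = {B, C} ∪ {(∀r.⊥ ⊓ ¬A)}
   clash ⊥ at an ∃-successor — a ∈ (∃r.⊤ ⊔ A)
2. Hence a : (∃r.⊤ ⊔ A): entailed.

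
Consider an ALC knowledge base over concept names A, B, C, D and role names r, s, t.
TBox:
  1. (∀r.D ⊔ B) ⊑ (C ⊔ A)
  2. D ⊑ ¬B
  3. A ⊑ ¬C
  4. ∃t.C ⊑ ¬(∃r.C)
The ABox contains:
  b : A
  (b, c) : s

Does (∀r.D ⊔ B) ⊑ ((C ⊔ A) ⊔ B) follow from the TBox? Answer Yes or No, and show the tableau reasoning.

1. (∀r.D ⊔ B) ⊑ ((C ⊔ A) ⊔ B)  ⇔  ((∀r.D ⊔ B) ⊓ ((¬C ⊓ ¬A) ⊓ ¬B)) unsat w.r.t. T
   all branches close; clash {B, ¬B} at x₀
2. Hence (∀r.D ⊔ B) ⊑ ((C ⊔ A) ⊔ B): entailed.

Yes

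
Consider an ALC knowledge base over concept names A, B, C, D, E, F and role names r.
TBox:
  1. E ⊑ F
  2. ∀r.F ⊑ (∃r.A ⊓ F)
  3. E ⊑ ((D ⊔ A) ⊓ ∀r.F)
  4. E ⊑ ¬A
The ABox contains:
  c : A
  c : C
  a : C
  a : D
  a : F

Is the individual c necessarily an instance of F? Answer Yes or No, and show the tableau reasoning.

1. c : F?  L(c) = {A, C} ∪ {¬F}
   open: L(c) ⊇ {A, C, ¬E, ¬F, ∃r.¬F} (+ ∃-successors) — c ∉ F possible
2. Hence c : F: not entailed.

No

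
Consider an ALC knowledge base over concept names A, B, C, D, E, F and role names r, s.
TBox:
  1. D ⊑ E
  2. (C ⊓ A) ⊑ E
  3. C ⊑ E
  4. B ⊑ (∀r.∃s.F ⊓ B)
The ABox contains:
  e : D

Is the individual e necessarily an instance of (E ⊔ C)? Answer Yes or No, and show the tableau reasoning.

1. e : (E ⊔ C)?  L(e) = {D} ∪ {(¬E ⊓ ¬C)}
   clash {E, ¬E} at e — e ∈ (E ⊔ C)
2. Hence e : (E ⊔ C): entailed.

Yes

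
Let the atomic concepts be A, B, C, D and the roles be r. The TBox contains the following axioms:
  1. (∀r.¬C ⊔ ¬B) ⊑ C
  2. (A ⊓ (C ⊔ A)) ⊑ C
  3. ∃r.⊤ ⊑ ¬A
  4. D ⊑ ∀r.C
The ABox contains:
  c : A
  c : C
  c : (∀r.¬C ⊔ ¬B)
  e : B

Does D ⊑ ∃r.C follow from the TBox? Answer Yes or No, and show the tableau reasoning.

No

1. D ⊑ ∃r.C  ⇔  (D ⊓ ∀r.¬C) unsat w.r.t. T
   apply at x₀: D⊑∀r.C
   open: L(x₀) ⊇ {C, D, ∀r.C, ∀r.¬C, ∀r.⊥}
2. Hence D ⊑ ∃r.C: not entailed.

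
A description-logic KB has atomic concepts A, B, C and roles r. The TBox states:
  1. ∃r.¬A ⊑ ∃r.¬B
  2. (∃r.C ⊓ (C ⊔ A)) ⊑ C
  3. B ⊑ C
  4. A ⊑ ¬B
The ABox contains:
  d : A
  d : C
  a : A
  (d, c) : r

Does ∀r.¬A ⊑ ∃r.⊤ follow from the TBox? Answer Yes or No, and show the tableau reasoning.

No

1. ∀r.¬A ⊑ ∃r.⊤  ⇔  (∀r.¬A ⊓ ∀r.⊥) unsat w.r.t. T
   open: L(x₀) ⊇ {¬A, ¬B, ∀r.A, ∀r.¬A, ∀r.¬C, …}
2. Hence ∀r.¬A ⊑ ∃r.⊤: not entailed.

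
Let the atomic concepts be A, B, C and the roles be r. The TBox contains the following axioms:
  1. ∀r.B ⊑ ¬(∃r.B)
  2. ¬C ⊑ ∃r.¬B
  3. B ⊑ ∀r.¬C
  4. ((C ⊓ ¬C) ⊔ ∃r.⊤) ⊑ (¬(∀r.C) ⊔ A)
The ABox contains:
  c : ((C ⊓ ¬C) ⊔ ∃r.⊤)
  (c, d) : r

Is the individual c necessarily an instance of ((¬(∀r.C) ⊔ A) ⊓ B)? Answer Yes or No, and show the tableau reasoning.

No

1. c : ((¬(∀r.C) ⊔ A) ⊓ B)?  L(c) = {((C ⊓ ¬C) ⊔ ∃r.⊤)} ∪ {((∀r.C ⊓ ¬A) ⊔ ¬B)}
   apply at c: ((C ⊓ ¬C) ⊔ ∃r.⊤)⊑(¬(∀r.C) ⊔ A)
   open: L(c) ⊇ {C, ¬B, ∃r.¬B, ∃r.¬C, ∃r.⊤} (+ ∃-successors) — c ∉ ((¬(∀r.C) ⊔ A) ⊓ B) possible
2. Hence c : ((¬(∀r.C) ⊔ A) ⊓ B): not entailed.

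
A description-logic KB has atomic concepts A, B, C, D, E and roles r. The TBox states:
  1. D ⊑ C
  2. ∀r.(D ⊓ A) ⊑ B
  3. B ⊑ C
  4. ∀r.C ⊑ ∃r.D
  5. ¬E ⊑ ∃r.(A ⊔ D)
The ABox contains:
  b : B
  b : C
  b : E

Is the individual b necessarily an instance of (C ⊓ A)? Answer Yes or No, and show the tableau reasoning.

No

1. b : (C ⊓ A)?  L(b) = {B, C, E} ∪ {(¬C ⊔ ¬A)}
   open: L(b) ⊇ {B, C, E, ¬A, ∃r.¬C} (+ ∃-successors) — b ∉ (C ⊓ A) possible
2. Hence b : (C ⊓ A): not entailed.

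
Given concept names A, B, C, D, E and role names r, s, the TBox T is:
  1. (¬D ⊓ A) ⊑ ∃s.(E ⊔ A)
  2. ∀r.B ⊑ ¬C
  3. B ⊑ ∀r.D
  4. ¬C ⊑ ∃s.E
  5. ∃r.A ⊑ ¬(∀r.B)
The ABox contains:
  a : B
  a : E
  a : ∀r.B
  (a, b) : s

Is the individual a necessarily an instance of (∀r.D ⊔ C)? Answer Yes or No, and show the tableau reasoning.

1. a : (∀r.D ⊔ C)?  L(a) = {B, E, ∀r.B} ∪ {(∃r.¬D ⊓ ¬C)}
   clash {D, ¬D} at an ∃-successor — a ∈ (∀r.D ⊔ C)
2. Hence a : (∀r.D ⊔ C): entailed.

Yes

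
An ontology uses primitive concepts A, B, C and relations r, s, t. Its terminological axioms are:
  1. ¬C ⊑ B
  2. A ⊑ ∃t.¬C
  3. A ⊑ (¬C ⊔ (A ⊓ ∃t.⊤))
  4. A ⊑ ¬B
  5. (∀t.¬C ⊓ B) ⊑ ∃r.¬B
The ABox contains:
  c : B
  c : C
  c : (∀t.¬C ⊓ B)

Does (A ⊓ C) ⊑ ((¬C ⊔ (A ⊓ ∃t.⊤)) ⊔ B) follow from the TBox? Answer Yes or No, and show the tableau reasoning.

1. (A ⊓ C) ⊑ ((¬C ⊔ (A ⊓ ∃t.⊤)) ⊔ B)  ⇔  ((A ⊓ C) ⊓ ((C ⊓ (¬A ⊔ ∀t.⊥)) ⊓ ¬B)) unsat w.r.t. T
   all branches close; clash ⊥ at an ∃-successor
2. Hence (A ⊓ C) ⊑ ((¬C ⊔ (A ⊓ ∃t.⊤)) ⊔ B): entailed.

Yes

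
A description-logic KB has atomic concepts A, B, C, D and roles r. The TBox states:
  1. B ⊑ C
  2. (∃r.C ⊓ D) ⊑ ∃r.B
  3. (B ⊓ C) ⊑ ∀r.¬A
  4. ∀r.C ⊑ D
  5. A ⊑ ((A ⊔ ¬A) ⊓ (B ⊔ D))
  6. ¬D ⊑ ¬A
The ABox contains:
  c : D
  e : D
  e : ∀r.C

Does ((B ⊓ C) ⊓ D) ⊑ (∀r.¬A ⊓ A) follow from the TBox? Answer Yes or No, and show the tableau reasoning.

No

1. ((B ⊓ C) ⊓ D) ⊑ (∀r.¬A ⊓ A)  ⇔  (((B ⊓ C) ⊓ D) ⊓ (∃r.A ⊔ ¬A)) unsat w.r.t. T
   apply at x₀: (B ⊓ C)⊑∀r.¬A
   open: L(x₀) ⊇ {B, C, D, ¬A, ∀r.¬A, …}
2. Hence ((B ⊓ C) ⊓ D) ⊑ (∀r.¬A ⊓ A): not entailed.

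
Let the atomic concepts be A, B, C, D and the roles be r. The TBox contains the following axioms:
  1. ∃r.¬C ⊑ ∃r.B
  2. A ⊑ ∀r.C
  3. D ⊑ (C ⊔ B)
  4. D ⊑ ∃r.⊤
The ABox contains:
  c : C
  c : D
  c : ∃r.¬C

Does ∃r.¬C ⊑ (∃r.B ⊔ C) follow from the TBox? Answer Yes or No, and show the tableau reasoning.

1. ∃r.¬C ⊑ (∃r.B ⊔ C)  ⇔  (∃r.¬C ⊓ (∀r.¬B ⊓ ¬C)) unsat w.r.t. T
   all branches close; clash {C, ¬C} at an ∃-successor
2. Hence ∃r.¬C ⊑ (∃r.B ⊔ C): entailed.

Yes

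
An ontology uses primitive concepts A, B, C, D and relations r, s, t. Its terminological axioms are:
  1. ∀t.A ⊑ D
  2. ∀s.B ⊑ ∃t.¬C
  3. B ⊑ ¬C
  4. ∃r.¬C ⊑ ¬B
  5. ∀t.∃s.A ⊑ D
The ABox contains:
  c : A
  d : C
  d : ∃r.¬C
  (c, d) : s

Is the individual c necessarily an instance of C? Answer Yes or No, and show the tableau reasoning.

1. c : C?  L(c) = {A} ∪ {¬C}
   open: L(c) ⊇ {A, ¬C, ∀r.C, ∃s.¬B, ∃t.¬A, …} (+ ∃-successors) — c ∉ C possible
2. Hence c : C: not entailed.

No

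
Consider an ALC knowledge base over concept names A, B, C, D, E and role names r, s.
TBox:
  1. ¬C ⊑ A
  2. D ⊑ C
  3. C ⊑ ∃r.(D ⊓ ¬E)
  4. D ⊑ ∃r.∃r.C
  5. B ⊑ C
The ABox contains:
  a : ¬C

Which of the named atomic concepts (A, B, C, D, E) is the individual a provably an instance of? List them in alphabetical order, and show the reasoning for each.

1. a : A?  L(a) = {¬C} ∪ {¬A}
   clash {A, ¬A} at a — a ∈ A
2. a : B?  L(a) = {¬C} ∪ {¬B}
   apply at a: ¬C⊑A
   open: L(a) ⊇ {A, ¬B, ¬C, ¬D} — a ∉ B possible
3. a : C?  L(a) = {¬C} ∪ {¬C}
   apply at a: ¬C⊑A
   open: L(a) ⊇ {A, ¬B, ¬C, ¬D} — a ∉ C possible
4. a : D?  L(a) = {¬C} ∪ {¬D}
   apply at a: ¬C⊑A
   open: L(a) ⊇ {A, ¬B, ¬C, ¬D} — a ∉ D possible
5. a : E?  L(a) = {¬C} ∪ {¬E}
   apply at a: ¬C⊑A
   open: L(a) ⊇ {A, ¬B, ¬C, ¬D, ¬E} — a ∉ E possible
6. Entailed for a: {A}

{A}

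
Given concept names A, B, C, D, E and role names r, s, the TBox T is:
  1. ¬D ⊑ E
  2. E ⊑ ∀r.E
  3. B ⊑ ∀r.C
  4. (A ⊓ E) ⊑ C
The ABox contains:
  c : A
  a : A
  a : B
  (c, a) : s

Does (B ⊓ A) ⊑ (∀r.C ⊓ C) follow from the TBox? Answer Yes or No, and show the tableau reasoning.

1. (B ⊓ A) ⊑ (∀r.C ⊓ C)  ⇔  ((B ⊓ A) ⊓ (∃r.¬C ⊔ ¬C)) unsat w.r.t. T
   apply at x₀: B⊑∀r.C
   open: L(x₀) ⊇ {A, B, D, ¬C, ¬E, …}
2. Hence (B ⊓ A) ⊑ (∀r.C ⊓ C): not entailed.

No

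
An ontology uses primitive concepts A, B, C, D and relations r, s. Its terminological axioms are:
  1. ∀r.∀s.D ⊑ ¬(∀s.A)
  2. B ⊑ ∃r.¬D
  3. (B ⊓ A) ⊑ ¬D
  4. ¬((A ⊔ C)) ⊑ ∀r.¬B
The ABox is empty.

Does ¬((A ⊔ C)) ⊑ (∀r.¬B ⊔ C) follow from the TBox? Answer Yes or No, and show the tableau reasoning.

1. ¬((A ⊔ C)) ⊑ (∀r.¬B ⊔ C)  ⇔  ((¬A ⊓ ¬C) ⊓ (∃r.B ⊓ ¬C)) unsat w.r.t. T
   all branches close; clash {B, ¬B} at an ∃-successor
2. Hence ¬((A ⊔ C)) ⊑ (∀r.¬B ⊔ C): entailed.

Yes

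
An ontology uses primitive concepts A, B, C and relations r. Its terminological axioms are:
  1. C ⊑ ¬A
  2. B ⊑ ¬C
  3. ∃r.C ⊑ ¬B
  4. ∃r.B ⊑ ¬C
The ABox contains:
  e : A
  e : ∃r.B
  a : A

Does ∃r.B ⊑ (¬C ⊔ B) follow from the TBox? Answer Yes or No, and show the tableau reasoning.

Yes

1. ∃r.B ⊑ (¬C ⊔ B)  ⇔  (∃r.B ⊓ (C ⊓ ¬B)) unsat w.r.t. T
   all branches close; clash {C, ¬C} at x₀
2. Hence ∃r.B ⊑ (¬C ⊔ B): entailed.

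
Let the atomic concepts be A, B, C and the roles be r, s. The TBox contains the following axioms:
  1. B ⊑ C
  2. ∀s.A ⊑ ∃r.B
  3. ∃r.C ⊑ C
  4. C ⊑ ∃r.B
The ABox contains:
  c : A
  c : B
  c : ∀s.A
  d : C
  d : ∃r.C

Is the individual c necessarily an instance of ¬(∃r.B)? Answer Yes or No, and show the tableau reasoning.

No

1. c : ¬(∃r.B)?  L(c) = {A, B, ∀s.A} ∪ {∃r.B}
   apply at c: B⊑C
   open: L(c) ⊇ {A, B, C, ∀s.A, ∃r.B} (+ ∃-successors) — c ∉ ¬(∃r.B) possible
2. Hence c : ¬(∃r.B): not entailed.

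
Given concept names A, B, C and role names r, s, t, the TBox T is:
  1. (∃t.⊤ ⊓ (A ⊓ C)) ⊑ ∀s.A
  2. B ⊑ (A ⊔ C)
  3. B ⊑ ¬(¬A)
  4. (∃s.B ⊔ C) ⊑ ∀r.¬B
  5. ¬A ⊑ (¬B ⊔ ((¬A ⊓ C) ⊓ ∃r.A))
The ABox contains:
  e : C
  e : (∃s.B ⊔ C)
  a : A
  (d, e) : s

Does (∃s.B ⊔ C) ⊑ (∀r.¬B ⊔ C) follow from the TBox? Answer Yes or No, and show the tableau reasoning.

1. (∃s.B ⊔ C) ⊑ (∀r.¬B ⊔ C)  ⇔  ((∃s.B ⊔ C) ⊓ (∃r.B ⊓ ¬C)) unsat w.r.t. T
   all branches close; clash {C, ¬C} at x₀
2. Hence (∃s.B ⊔ C) ⊑ (∀r.¬B ⊔ C): entailed.

Yes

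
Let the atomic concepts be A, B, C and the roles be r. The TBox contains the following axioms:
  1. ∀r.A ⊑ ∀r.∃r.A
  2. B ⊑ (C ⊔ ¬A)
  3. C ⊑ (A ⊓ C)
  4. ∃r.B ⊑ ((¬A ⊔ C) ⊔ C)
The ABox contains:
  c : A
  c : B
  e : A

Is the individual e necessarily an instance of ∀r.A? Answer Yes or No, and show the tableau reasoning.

1. e : ∀r.A?  L(e) = {A} ∪ {∃r.¬A}
   open: L(e) ⊇ {A, ¬B, ¬C, ∀r.¬B, ∃r.¬A} (+ ∃-successors) — e ∉ ∀r.A possible
2. Hence e : ∀r.A: not entailed.

No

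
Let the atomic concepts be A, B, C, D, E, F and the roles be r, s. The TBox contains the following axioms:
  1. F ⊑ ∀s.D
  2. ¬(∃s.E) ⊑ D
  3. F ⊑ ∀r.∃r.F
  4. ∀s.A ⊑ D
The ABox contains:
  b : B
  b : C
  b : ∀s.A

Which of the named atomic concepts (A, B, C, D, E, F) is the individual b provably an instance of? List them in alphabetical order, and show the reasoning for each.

{B, C, D}

1. b : A?  L(b) = {B, C, ∀s.A} ∪ {¬A}
   apply at b: ∀s.A⊑D
   open: L(b) ⊇ {B, C, D, ¬A, ¬F, …} (+ ∃-successors) — b ∉ A possible
2. b : B?  L(b) = {B, C, ∀s.A} ∪ {¬B}
   clash {B, ¬B} at b — b ∈ B
3. b : C?  L(b) = {B, C, ∀s.A} ∪ {¬C}
   clash {C, ¬C} at b — b ∈ C
4. b : D?  L(b) = {B, C, ∀s.A} ∪ {¬D}
   clash {D, ¬D} at b — b ∈ D
5. b : E?  L(b) = {B, C, ∀s.A} ∪ {¬E}
   apply at b: ∀s.A⊑D
   open: L(b) ⊇ {B, C, D, ¬E, ¬F, …} (+ ∃-successors) — b ∉ E possible
6. b : F?  L(b) = {B, C, ∀s.A} ∪ {¬F}
   apply at b: ∀s.A⊑D
   open: L(b) ⊇ {B, C, D, ¬F, ∀s.A, …} (+ ∃-successors) — b ∉ F possible
7. Entailed for b: {B, C, D}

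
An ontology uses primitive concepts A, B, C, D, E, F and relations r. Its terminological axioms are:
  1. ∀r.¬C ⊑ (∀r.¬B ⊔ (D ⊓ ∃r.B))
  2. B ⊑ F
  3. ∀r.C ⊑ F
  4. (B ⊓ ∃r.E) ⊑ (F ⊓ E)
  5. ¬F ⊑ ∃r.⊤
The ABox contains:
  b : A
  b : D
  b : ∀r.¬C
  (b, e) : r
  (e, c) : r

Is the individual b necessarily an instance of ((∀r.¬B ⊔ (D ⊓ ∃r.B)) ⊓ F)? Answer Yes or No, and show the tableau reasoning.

1. b : ((∀r.¬B ⊔ (D ⊓ ∃r.B)) ⊓ F)?  L(b) = {A, D, ∀r.¬C} ∪ {((∃r.B ⊓ (¬D ⊔ ∀r.¬B)) ⊔ ¬F)}
   apply at b: ∀r.¬C⊑(∀r.¬B ⊔ (D ⊓ ∃r.B))
   open: L(b) ⊇ {A, D, ¬B, ¬F, ∀r.¬B, …} (+ ∃-successors) — b ∉ ((∀r.¬B ⊔ (D ⊓ ∃r.B)) ⊓ F) possible
2. Hence b : ((∀r.¬B ⊔ (D ⊓ ∃r.B)) ⊓ F): not entailed.

No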